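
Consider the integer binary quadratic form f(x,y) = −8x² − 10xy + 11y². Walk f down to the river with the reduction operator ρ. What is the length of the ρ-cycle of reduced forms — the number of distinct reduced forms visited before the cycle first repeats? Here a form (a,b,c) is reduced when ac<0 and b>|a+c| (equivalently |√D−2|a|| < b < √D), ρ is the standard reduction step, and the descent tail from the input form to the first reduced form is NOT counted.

D = 452, ⌊√D⌋ = 21
descent: ρ → (11,10,-8)  [lands on river]
river: ρ → (-8,6,13)
river: ρ → (13,20,-1)
river: ρ → (-1,20,13)
river: ρ → (13,6,-8)
river: ρ → (-8,10,11)
river: ρ → (11,12,-7)
river: ρ → (-7,16,7)
river: ρ → (7,12,-11)
river: ρ → (-11,10,8)
river: ρ → (8,6,-13)
river: ρ → (-13,20,1)
river: ρ → (1,20,-13)
river: ρ → (-13,6,8)
river: ρ → (8,10,-11)
river: ρ → (-11,12,7)
river: ρ → (7,16,-7)
river: ρ → (-7,12,11)
ρ-cycle length = 18 (tail of 1 descent step not counted)

18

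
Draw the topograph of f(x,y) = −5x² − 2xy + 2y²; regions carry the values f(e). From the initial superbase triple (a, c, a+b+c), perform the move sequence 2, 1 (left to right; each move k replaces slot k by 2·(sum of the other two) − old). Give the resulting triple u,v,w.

start (-5,2,-5) = (f(1,0),f(0,1),f(1,1))
replace slot 2: 2·((-5)+(-5)) − 2 = -22 → (-5,-22,-5)
replace slot 1: 2·((-22)+(-5)) − (-5) = -49 → (-49,-22,-5)

-49,-22,-5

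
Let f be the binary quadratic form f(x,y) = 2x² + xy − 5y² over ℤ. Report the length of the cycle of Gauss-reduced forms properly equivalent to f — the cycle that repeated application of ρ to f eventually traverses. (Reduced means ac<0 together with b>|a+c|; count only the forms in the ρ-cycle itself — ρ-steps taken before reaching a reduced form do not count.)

D = 41, ⌊√D⌋ = 6
descent: ρ → (-5,-1,2)
descent: ρ → (2,5,-2)  [lands on river]
river: ρ → (-2,3,4)
river: ρ → (4,5,-1)
river: ρ → (-1,5,4)
river: ρ → (4,3,-2)
river: ρ → (-2,5,2)
river: ρ → (2,3,-4)
river: ρ → (-4,5,1)
river: ρ → (1,5,-4)
river: ρ → (-4,3,2)
ρ-cycle length = 10 (tail of 2 descent steps not counted)

10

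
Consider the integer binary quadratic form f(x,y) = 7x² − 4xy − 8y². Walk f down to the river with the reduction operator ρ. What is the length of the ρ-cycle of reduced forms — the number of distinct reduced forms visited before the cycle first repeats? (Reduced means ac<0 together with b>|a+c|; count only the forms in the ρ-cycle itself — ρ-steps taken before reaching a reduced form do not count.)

D = 240, ⌊√D⌋ = 15
descent: ρ → (-8,4,7)  [lands on river]
river: ρ → (7,10,-5)
river: ρ → (-5,10,7)
river: ρ → (7,4,-8)
river: ρ → (-8,12,3)
river: ρ → (3,12,-8)
ρ-cycle length = 6 (tail of 1 descent step not counted)

6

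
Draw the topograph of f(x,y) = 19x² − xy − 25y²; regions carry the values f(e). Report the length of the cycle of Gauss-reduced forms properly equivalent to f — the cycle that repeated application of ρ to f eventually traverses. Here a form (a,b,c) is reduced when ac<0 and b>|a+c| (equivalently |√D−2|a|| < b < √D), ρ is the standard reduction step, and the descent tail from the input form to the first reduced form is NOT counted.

D = 1901, ⌊√D⌋ = 43
descent: ρ → (-25,1,19)
descent: ρ → (19,37,-7)  [lands on river]
river: ρ → (-7,33,29)
river: ρ → (29,25,-11)
river: ρ → (-11,41,5)
river: ρ → (5,39,-19)
river: ρ → (-19,37,7)
river: ρ → (7,33,-29)
river: ρ → (-29,25,11)
river: ρ → (11,41,-5)
river: ρ → (-5,39,19)
ρ-cycle length = 10 (tail of 2 descent steps not counted)

10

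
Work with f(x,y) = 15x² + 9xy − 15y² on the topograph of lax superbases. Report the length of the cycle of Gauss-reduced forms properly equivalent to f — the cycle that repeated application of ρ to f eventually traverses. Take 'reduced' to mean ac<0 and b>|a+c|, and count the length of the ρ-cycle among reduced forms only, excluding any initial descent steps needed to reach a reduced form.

D = 981, ⌊√D⌋ = 31
river: ρ → (-15,21,9)
river: ρ → (9,15,-21)
river: ρ → (-21,27,3)
river: ρ → (3,27,-21)
river: ρ → (-21,15,9)
river: ρ → (9,21,-15)
river: ρ → (-15,9,15)
river: ρ → (15,21,-9)
river: ρ → (-9,15,21)
river: ρ → (21,27,-3)
river: ρ → (-3,27,21)
river: ρ → (21,15,-9)
river: ρ → (-9,21,15)
river: ρ → (15,9,-15)
ρ-cycle length = 14 (tail of 0 descent steps not counted)

14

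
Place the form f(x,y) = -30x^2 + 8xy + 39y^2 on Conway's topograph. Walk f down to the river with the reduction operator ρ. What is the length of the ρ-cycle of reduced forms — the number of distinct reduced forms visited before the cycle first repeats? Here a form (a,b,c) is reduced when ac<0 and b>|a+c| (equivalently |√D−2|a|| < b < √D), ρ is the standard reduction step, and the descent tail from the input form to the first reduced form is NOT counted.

D = 4744, ⌊√D⌋ = 68
descent: ρ → (39,-8,-30)
descent: ρ → (-30,68,1)  [lands on river]
river: ρ → (1,68,-30)
river: ρ → (-30,52,17)
river: ρ → (17,50,-33)
river: ρ → (-33,16,34)
river: ρ → (34,52,-15)
river: ρ → (-15,68,2)
river: ρ → (2,68,-15)
river: ρ → (-15,52,34)
river: ρ → (34,16,-33)
river: ρ → (-33,50,17)
river: ρ → (17,52,-30)
ρ-cycle length = 12 (tail of 2 descent steps not counted)

12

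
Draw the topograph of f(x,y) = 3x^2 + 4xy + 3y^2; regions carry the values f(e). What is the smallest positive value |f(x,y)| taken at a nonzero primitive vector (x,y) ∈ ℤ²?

translate: b→-2 (≡4 mod 6), so (3,4,3)→(3,-2,2)
flip: (3,-2,2)→(2,2,3)
reduced (well bottom): (2,2,3) with a≤c, −a<b≤a
well minimum = a = 2

2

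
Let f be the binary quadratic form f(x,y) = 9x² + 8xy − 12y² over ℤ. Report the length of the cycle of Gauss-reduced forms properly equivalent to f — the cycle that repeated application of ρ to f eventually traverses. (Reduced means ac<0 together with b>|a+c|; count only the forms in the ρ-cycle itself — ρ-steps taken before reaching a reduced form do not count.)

D = 496, ⌊√D⌋ = 22
river: ρ → (-12,16,5)
river: ρ → (5,14,-15)
river: ρ → (-15,16,4)
river: ρ → (4,16,-15)
river: ρ → (-15,14,5)
river: ρ → (5,16,-12)
river: ρ → (-12,8,9)
river: ρ → (9,10,-11)
river: ρ → (-11,12,8)
river: ρ → (8,20,-3)
river: ρ → (-3,22,1)
river: ρ → (1,22,-3)
river: ρ → (-3,20,8)
river: ρ → (8,12,-11)
river: ρ → (-11,10,9)
river: ρ → (9,8,-12)
ρ-cycle length = 16 (tail of 0 descent steps not counted)

16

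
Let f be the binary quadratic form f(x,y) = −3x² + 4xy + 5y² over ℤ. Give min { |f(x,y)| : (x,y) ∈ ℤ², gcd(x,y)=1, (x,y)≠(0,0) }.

river: ρ → (5,6,-2)
river: ρ → (-2,6,5)
river: ρ → (5,4,-3)
river: ρ → (-3,8,1)
river: ρ → (1,8,-3)
river: ρ → (-3,4,5)
closes: descent 0, river 6
min |a| on river = 1

1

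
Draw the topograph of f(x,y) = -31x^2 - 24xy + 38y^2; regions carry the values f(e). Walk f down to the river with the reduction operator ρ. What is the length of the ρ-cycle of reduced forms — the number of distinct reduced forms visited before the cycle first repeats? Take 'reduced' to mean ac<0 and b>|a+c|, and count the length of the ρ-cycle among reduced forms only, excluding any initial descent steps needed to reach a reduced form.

D = 5288, ⌊√D⌋ = 72
descent: ρ → (38,24,-31)  [lands on river]
river: ρ → (-31,38,31)
river: ρ → (31,24,-38)
river: ρ → (-38,52,17)
river: ρ → (17,50,-41)
river: ρ → (-41,32,26)
river: ρ → (26,72,-1)
river: ρ → (-1,72,26)
river: ρ → (26,32,-41)
river: ρ → (-41,50,17)
river: ρ → (17,52,-38)
river: ρ → (-38,24,31)
river: ρ → (31,38,-31)
river: ρ → (-31,24,38)
river: ρ → (38,52,-17)
river: ρ → (-17,50,41)
river: ρ → (41,32,-26)
river: ρ → (-26,72,1)
river: ρ → (1,72,-26)
river: ρ → (-26,32,41)
river: ρ → (41,50,-17)
river: ρ → (-17,52,38)
ρ-cycle length = 22 (tail of 1 descent step not counted)

22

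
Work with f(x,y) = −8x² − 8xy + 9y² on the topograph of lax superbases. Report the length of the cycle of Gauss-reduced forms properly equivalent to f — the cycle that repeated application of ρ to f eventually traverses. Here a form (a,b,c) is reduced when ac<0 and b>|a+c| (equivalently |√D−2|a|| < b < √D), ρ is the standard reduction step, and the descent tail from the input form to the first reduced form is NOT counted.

D = 352, ⌊√D⌋ = 18
descent: ρ → (9,8,-8)  [lands on river]
river: ρ → (-8,8,9)
river: ρ → (9,10,-7)
river: ρ → (-7,18,1)
river: ρ → (1,18,-7)
river: ρ → (-7,10,9)
ρ-cycle length = 6 (tail of 1 descent step not counted)

6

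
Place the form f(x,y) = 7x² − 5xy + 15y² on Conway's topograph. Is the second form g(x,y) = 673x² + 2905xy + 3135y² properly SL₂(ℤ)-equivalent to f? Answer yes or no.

D₁ = -395, D₂ = -395
f: reduced (well bottom): (7,-5,15) with a≤c, −a<b≤a
g: translate: b→213 (≡2905 mod 1346), so (673,2905,3135)→(673,213,17)
g: flip: (673,213,17)→(17,-213,673)
g: translate: b→-9 (≡-213 mod 34), so (17,-213,673)→(17,-9,7)
g: flip: (17,-9,7)→(7,9,17)
g: translate: b→-5 (≡9 mod 14), so (7,9,17)→(7,-5,15)
g: reduced (well bottom): (7,-5,15) with a≤c, −a<b≤a
reduced forms (7, -5, 15) vs (7, -5, 15) ⇒ equivalent

yes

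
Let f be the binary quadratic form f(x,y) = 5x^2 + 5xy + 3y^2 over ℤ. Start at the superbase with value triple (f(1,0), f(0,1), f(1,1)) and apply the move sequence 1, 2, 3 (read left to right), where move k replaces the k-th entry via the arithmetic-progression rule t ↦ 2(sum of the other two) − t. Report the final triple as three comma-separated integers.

start (5,3,13) = (f(1,0),f(0,1),f(1,1))
replace slot 1: 2·(3+13) − 5 = 27 → (27,3,13)
replace slot 2: 2·(27+13) − 3 = 77 → (27,77,13)
replace slot 3: 2·(27+77) − 13 = 195 → (27,77,195)

27,77,195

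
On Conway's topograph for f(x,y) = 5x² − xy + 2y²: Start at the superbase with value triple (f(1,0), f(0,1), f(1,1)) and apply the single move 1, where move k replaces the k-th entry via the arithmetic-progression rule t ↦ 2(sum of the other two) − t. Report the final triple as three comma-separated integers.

start (5,2,6) = (f(1,0),f(0,1),f(1,1))
replace slot 1: 2·(2+6) − 5 = 11 → (11,2,6)

11,2,6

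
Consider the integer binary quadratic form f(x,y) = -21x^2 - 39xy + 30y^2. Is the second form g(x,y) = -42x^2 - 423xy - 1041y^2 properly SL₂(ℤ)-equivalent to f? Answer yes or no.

D₁ = 4041, D₂ = 4041
river cycle of f (length 38): (30, 39, -21), (-21, 45, 24), (24, 51, -15), (-15, 39, 42), (42, 45, -12), (-12, 51, 30), (30, 9, -33), (-33, 57, 6), (6, 63, -3), (-3, 63, 6), … (28 more)
river cycle of g (length 38): (24, 51, -15), (-15, 39, 42), (42, 45, -12), (-12, 51, 30), (30, 9, -33), (-33, 57, 6), (6, 63, -3), (-3, 63, 6), (6, 57, -33), (-33, 9, 30), … (28 more)
cycles coincide ⇒ equivalent

yes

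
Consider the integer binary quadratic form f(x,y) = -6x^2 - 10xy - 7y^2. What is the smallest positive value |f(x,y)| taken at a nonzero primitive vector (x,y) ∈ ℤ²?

translate: b→-2 (≡10 mod 12), so (6,10,7)→(6,-2,3)
flip: (6,-2,3)→(3,2,6)
reduced (well bottom): (3,2,6) with a≤c, −a<b≤a
well minimum |f| = |-3| = 3 (negative-definite)

3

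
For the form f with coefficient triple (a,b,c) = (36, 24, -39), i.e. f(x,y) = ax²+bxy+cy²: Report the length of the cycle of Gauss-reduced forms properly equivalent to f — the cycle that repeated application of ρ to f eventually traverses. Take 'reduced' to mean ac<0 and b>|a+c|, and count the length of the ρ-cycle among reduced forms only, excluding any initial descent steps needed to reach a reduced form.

D = 6192, ⌊√D⌋ = 78
river: ρ → (-39,54,21)
river: ρ → (21,72,-12)
river: ρ → (-12,72,21)
river: ρ → (21,54,-39)
river: ρ → (-39,24,36)
river: ρ → (36,48,-27)
river: ρ → (-27,60,24)
river: ρ → (24,36,-51)
river: ρ → (-51,66,9)
river: ρ → (9,78,-3)
river: ρ → (-3,78,9)
river: ρ → (9,66,-51)
river: ρ → (-51,36,24)
river: ρ → (24,60,-27)
river: ρ → (-27,48,36)
river: ρ → (36,24,-39)
ρ-cycle length = 16 (tail of 0 descent steps not counted)

16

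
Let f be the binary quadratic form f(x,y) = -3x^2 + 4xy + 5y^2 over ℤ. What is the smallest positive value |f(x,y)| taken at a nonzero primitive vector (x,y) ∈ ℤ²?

river: ρ → (5,6,-2)
river: ρ → (-2,6,5)
river: ρ → (5,4,-3)
river: ρ → (-3,8,1)
river: ρ → (1,8,-3)
river: ρ → (-3,4,5)
closes: descent 0, river 6
min |a| on river = 1

1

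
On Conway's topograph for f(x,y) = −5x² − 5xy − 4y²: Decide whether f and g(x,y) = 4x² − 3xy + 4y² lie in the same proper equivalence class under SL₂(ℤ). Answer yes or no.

D₁ = -55, D₂ = -55
f is negative-definite; reduce −f:
−f: flip: (5,5,4)→(4,-5,5)
−f: translate: b→3 (≡-5 mod 8), so (4,-5,5)→(4,3,4)
−f: reduced (well bottom): (4,3,4) with a≤c, −a<b≤a
flip sign back: reduced form of f is (-4,-3,-4)
g: flip: (4,-3,4)→(4,3,4)
g: reduced (well bottom): (4,3,4) with a≤c, −a<b≤a
reduced forms (-4, -3, -4) vs (4, 3, 4) ⇒ inequivalent

no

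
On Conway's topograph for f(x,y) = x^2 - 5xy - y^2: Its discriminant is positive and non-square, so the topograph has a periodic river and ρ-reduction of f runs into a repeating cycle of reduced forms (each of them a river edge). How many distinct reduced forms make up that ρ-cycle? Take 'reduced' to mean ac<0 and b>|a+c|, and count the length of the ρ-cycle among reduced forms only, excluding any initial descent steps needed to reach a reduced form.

D = 29, ⌊√D⌋ = 5
descent: ρ → (-1,5,1)  [lands on river]
river: ρ → (1,5,-1)
ρ-cycle length = 2 (tail of 1 descent step not counted)

2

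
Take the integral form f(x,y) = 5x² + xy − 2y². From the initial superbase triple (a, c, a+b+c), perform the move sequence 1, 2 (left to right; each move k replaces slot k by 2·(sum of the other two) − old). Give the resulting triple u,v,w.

start (5,-2,4) = (f(1,0),f(0,1),f(1,1))
replace slot 1: 2·((-2)+4) − 5 = -1 → (-1,-2,4)
replace slot 2: 2·((-1)+4) − (-2) = 8 → (-1,8,4)

-1,8,4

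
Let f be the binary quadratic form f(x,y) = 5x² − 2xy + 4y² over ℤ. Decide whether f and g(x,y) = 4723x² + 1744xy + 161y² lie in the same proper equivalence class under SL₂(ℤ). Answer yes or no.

D₁ = -76, D₂ = -76
f: flip: (5,-2,4)→(4,2,5)
f: reduced (well bottom): (4,2,5) with a≤c, −a<b≤a
g: flip: (4723,1744,161)→(161,-1744,4723)
g: translate: b→-134 (≡-1744 mod 322), so (161,-1744,4723)→(161,-134,28)
g: flip: (161,-134,28)→(28,134,161)
g: translate: b→22 (≡134 mod 56), so (28,134,161)→(28,22,5)
g: flip: (28,22,5)→(5,-22,28)
g: translate: b→-2 (≡-22 mod 10), so (5,-22,28)→(5,-2,4)
g: flip: (5,-2,4)→(4,2,5)
g: reduced (well bottom): (4,2,5) with a≤c, −a<b≤a
reduced forms (4, 2, 5) vs (4, 2, 5) ⇒ equivalent

yes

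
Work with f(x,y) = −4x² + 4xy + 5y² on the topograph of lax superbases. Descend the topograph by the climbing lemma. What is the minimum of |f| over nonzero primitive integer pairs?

river: ρ → (5,6,-3)
river: ρ → (-3,6,5)
river: ρ → (5,4,-4)
river: ρ → (-4,4,5)
closes: descent 0, river 4
min |a| on river = 3

3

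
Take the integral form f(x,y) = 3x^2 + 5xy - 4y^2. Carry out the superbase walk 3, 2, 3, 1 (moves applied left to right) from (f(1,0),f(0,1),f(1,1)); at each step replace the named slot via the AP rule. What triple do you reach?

start (3,-4,4) = (f(1,0),f(0,1),f(1,1))
replace slot 3: 2·(3+(-4)) − 4 = -6 → (3,-4,-6)
replace slot 2: 2·(3+(-6)) − (-4) = -2 → (3,-2,-6)
replace slot 3: 2·(3+(-2)) − (-6) = 8 → (3,-2,8)
replace slot 1: 2·((-2)+8) − 3 = 9 → (9,-2,8)

9,-2,8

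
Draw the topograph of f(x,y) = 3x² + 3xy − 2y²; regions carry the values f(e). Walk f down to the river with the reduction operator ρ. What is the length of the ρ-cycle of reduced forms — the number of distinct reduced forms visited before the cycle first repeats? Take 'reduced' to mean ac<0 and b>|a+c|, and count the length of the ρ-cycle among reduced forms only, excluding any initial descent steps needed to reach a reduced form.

D = 33, ⌊√D⌋ = 5
river: ρ → (-2,5,1)
river: ρ → (1,5,-2)
river: ρ → (-2,3,3)
river: ρ → (3,3,-2)
ρ-cycle length = 4 (tail of 0 descent steps not counted)

4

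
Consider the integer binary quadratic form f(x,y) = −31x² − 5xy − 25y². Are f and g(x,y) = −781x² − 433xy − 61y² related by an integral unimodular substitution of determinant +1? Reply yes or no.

D₁ = -3075, D₂ = -3075
f is negative-definite; reduce −f:
−f: flip: (31,5,25)→(25,-5,31)
−f: reduced (well bottom): (25,-5,31) with a≤c, −a<b≤a
flip sign back: reduced form of f is (-25,5,-31)
g is negative-definite; reduce −g:
−g: flip: (781,433,61)→(61,-433,781)
−g: translate: b→55 (≡-433 mod 122), so (61,-433,781)→(61,55,25)
−g: flip: (61,55,25)→(25,-55,61)
−g: translate: b→-5 (≡-55 mod 50), so (25,-55,61)→(25,-5,31)
−g: reduced (well bottom): (25,-5,31) with a≤c, −a<b≤a
flip sign back: reduced form of g is (-25,5,-31)
reduced forms (-25, 5, -31) vs (-25, 5, -31) ⇒ equivalent

yes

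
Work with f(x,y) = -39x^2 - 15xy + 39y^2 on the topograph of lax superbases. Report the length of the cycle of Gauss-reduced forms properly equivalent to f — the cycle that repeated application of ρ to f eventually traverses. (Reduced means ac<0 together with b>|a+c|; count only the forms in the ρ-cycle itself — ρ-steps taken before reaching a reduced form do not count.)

D = 6309, ⌊√D⌋ = 79
descent: ρ → (39,15,-39)  [lands on river]
river: ρ → (-39,63,15)
river: ρ → (15,57,-51)
river: ρ → (-51,45,21)
river: ρ → (21,39,-57)
river: ρ → (-57,75,3)
river: ρ → (3,75,-57)
river: ρ → (-57,39,21)
river: ρ → (21,45,-51)
river: ρ → (-51,57,15)
river: ρ → (15,63,-39)
river: ρ → (-39,15,39)
river: ρ → (39,63,-15)
river: ρ → (-15,57,51)
river: ρ → (51,45,-21)
river: ρ → (-21,39,57)
river: ρ → (57,75,-3)
river: ρ → (-3,75,57)
river: ρ → (57,39,-21)
river: ρ → (-21,45,51)
river: ρ → (51,57,-15)
river: ρ → (-15,63,39)
ρ-cycle length = 22 (tail of 1 descent step not counted)

22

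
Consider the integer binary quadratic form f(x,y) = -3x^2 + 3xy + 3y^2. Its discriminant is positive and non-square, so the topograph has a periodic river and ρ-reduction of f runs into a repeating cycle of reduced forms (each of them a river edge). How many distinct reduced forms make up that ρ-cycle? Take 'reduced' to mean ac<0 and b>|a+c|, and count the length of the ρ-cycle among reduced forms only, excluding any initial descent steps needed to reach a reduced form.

D = 45, ⌊√D⌋ = 6
river: ρ → (3,3,-3)
river: ρ → (-3,3,3)
ρ-cycle length = 2 (tail of 0 descent steps not counted)

2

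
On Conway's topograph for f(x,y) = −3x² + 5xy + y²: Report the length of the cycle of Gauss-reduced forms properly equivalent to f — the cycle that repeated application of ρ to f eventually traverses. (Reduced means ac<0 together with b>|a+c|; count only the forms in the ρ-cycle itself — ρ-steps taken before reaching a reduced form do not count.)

D = 37, ⌊√D⌋ = 6
river: ρ → (1,5,-3)
river: ρ → (-3,1,3)
river: ρ → (3,5,-1)
river: ρ → (-1,5,3)
river: ρ → (3,1,-3)
river: ρ → (-3,5,1)
ρ-cycle length = 6 (tail of 0 descent steps not counted)

6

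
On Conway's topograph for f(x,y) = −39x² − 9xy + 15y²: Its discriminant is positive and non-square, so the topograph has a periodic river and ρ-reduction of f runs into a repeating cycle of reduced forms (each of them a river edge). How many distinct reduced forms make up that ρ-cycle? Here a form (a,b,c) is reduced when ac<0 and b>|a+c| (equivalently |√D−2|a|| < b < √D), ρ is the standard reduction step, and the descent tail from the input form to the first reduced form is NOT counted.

D = 2421, ⌊√D⌋ = 49
descent: ρ → (15,39,-15)  [lands on river]
river: ρ → (-15,21,33)
river: ρ → (33,45,-3)
river: ρ → (-3,45,33)
river: ρ → (33,21,-15)
river: ρ → (-15,39,15)
river: ρ → (15,21,-33)
river: ρ → (-33,45,3)
river: ρ → (3,45,-33)
river: ρ → (-33,21,15)
ρ-cycle length = 10 (tail of 1 descent step not counted)

10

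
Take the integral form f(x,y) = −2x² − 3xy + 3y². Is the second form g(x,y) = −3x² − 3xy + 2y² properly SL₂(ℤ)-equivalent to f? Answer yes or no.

D₁ = 33, D₂ = 33
river cycle of f (length 4): (3, 3, -2), (-2, 5, 1), (1, 5, -2), (-2, 3, 3)
river cycle of g (length 4): (2, 3, -3), (-3, 3, 2), (2, 5, -1), (-1, 5, 2)
cycles differ ⇒ inequivalent

no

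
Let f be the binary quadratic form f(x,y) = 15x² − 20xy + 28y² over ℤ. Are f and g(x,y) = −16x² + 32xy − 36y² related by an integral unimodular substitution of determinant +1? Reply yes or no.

D₁ = -1280, D₂ = -1280
f: translate: b→10 (≡-20 mod 30), so (15,-20,28)→(15,10,23)
f: reduced (well bottom): (15,10,23) with a≤c, −a<b≤a
g is negative-definite; reduce −g:
−g: translate: b→0 (≡-32 mod 32), so (16,-32,36)→(16,0,20)
−g: reduced (well bottom): (16,0,20) with a≤c, −a<b≤a
flip sign back: reduced form of g is (-16,0,-20)
reduced forms (15, 10, 23) vs (-16, 0, -20) ⇒ inequivalent

no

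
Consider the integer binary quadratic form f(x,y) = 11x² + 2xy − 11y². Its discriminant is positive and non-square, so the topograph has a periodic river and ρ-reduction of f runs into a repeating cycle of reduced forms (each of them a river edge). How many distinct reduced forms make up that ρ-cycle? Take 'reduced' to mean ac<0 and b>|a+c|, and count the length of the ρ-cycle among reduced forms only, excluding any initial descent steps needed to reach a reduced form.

D = 488, ⌊√D⌋ = 22
river: ρ → (-11,20,2)
river: ρ → (2,20,-11)
river: ρ → (-11,2,11)
river: ρ → (11,20,-2)
river: ρ → (-2,20,11)
river: ρ → (11,2,-11)
ρ-cycle length = 6 (tail of 0 descent steps not counted)

6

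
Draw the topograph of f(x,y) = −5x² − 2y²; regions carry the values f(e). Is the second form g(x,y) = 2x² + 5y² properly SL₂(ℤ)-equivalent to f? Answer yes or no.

D₁ = -40, D₂ = -40
f is negative-definite; reduce −f:
−f: flip: (5,0,2)→(2,0,5)
−f: reduced (well bottom): (2,0,5) with a≤c, −a<b≤a
flip sign back: reduced form of f is (-2,0,-5)
g: reduced (well bottom): (2,0,5) with a≤c, −a<b≤a
reduced forms (-2, 0, -5) vs (2, 0, 5) ⇒ inequivalent

no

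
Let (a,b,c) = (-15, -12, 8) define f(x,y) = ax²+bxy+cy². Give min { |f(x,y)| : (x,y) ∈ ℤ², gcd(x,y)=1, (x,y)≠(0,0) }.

descent: ρ → (8,12,-15)  [lands on river]
river: ρ → (-15,18,5)
river: ρ → (5,22,-7)
river: ρ → (-7,20,8)
closes: descent 1, river 4
min |a| on river = 5

5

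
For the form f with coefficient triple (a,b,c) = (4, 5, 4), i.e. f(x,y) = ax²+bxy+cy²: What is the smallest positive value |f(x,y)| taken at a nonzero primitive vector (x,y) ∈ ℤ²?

translate: b→-3 (≡5 mod 8), so (4,5,4)→(4,-3,3)
flip: (4,-3,3)→(3,3,4)
reduced (well bottom): (3,3,4) with a≤c, −a<b≤a
well minimum = a = 3

3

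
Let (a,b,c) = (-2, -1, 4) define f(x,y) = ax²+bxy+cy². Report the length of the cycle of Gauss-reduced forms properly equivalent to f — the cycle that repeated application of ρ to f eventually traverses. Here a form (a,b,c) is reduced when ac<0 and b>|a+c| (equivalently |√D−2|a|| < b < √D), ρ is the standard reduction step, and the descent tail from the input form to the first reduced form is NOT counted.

D = 33, ⌊√D⌋ = 5
descent: ρ → (4,1,-2)
descent: ρ → (-2,3,3)  [lands on river]
river: ρ → (3,3,-2)
river: ρ → (-2,5,1)
river: ρ → (1,5,-2)
ρ-cycle length = 4 (tail of 2 descent steps not counted)

4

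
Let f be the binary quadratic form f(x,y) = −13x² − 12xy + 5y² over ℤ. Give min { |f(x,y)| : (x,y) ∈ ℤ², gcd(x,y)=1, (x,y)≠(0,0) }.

descent: ρ → (5,12,-13)  [lands on river]
river: ρ → (-13,14,4)
river: ρ → (4,18,-5)
river: ρ → (-5,12,13)
river: ρ → (13,14,-4)
river: ρ → (-4,18,5)
closes: descent 1, river 6
min |a| on river = 4

4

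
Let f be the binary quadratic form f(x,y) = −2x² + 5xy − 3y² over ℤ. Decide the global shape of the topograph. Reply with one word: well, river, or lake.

D = b²−4ac = 5² − 4·(-2)·(-3) = 1
D = 1² is a perfect square ⇒ form factors over ℤ ⇒ lakes

lake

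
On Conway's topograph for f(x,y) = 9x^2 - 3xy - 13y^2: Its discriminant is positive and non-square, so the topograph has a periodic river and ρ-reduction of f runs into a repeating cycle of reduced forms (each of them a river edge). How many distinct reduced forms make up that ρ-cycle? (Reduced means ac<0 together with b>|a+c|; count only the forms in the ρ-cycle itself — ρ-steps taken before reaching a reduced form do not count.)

D = 477, ⌊√D⌋ = 21
descent: ρ → (-13,3,9)
descent: ρ → (9,15,-7)  [lands on river]
river: ρ → (-7,13,11)
river: ρ → (11,9,-9)
river: ρ → (-9,9,11)
river: ρ → (11,13,-7)
river: ρ → (-7,15,9)
river: ρ → (9,21,-1)
river: ρ → (-1,21,9)
ρ-cycle length = 8 (tail of 2 descent steps not counted)

8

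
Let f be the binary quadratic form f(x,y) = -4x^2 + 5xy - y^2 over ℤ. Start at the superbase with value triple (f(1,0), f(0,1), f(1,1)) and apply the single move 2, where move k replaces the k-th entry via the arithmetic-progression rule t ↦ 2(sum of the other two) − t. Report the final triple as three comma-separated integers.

start (-4,-1,0) = (f(1,0),f(0,1),f(1,1))
replace slot 2: 2·((-4)+0) − (-1) = -7 → (-4,-7,0)

-4,-7,0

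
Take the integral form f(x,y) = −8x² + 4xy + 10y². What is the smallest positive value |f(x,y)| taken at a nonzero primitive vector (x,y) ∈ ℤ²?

river: ρ → (10,16,-2)
river: ρ → (-2,16,10)
river: ρ → (10,4,-8)
river: ρ → (-8,12,6)
river: ρ → (6,12,-8)
river: ρ → (-8,4,10)
closes: descent 0, river 6
min |a| on river = 2

2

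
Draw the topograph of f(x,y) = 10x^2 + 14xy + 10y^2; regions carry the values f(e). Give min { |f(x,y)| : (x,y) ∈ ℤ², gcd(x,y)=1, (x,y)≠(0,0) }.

translate: b→-6 (≡14 mod 20), so (10,14,10)→(10,-6,6)
flip: (10,-6,6)→(6,6,10)
reduced (well bottom): (6,6,10) with a≤c, −a<b≤a
well minimum = a = 6

6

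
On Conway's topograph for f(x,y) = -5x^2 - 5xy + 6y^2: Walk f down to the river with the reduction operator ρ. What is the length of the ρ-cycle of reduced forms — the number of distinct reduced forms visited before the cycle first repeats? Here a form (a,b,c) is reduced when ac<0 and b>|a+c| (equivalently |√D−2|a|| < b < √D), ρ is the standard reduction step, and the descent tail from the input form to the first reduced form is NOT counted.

D = 145, ⌊√D⌋ = 12
descent: ρ → (6,5,-5)  [lands on river]
river: ρ → (-5,5,6)
river: ρ → (6,7,-4)
river: ρ → (-4,9,4)
river: ρ → (4,7,-6)
river: ρ → (-6,5,5)
river: ρ → (5,5,-6)
river: ρ → (-6,7,4)
river: ρ → (4,9,-4)
river: ρ → (-4,7,6)
ρ-cycle length = 10 (tail of 1 descent step not counted)

10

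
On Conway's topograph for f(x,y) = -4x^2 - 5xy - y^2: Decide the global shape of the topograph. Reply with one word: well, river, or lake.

D = b²−4ac = (-5)² − 4·(-4)·(-1) = 9
D = 3² is a perfect square ⇒ form factors over ℤ ⇒ lakes

lake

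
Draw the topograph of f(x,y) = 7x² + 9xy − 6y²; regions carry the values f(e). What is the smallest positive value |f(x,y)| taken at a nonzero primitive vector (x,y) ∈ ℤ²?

river: ρ → (-6,15,1)
river: ρ → (1,15,-6)
river: ρ → (-6,9,7)
river: ρ → (7,5,-8)
river: ρ → (-8,11,4)
river: ρ → (4,13,-5)
river: ρ → (-5,7,10)
river: ρ → (10,13,-2)
river: ρ → (-2,15,3)
river: ρ → (3,15,-2)
river: ρ → (-2,13,10)
river: ρ → (10,7,-5)
river: ρ → (-5,13,4)
river: ρ → (4,11,-8)
river: ρ → (-8,5,7)
river: ρ → (7,9,-6)
closes: descent 0, river 16
min |a| on river = 1

1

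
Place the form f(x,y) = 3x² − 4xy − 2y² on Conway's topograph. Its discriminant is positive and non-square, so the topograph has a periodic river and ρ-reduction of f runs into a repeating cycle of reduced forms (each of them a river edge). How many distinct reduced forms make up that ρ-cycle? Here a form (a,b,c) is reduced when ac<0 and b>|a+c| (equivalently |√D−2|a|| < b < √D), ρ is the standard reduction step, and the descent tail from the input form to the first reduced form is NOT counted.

D = 40, ⌊√D⌋ = 6
descent: ρ → (-2,4,3)  [lands on river]
river: ρ → (3,2,-3)
river: ρ → (-3,4,2)
river: ρ → (2,4,-3)
river: ρ → (-3,2,3)
river: ρ → (3,4,-2)
ρ-cycle length = 6 (tail of 1 descent step not counted)

6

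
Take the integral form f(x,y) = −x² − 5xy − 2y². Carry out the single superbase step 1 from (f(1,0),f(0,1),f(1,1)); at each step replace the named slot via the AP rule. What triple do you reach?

start (-1,-2,-8) = (f(1,0),f(0,1),f(1,1))
replace slot 1: 2·((-2)+(-8)) − (-1) = -19 → (-19,-2,-8)

-19,-2,-8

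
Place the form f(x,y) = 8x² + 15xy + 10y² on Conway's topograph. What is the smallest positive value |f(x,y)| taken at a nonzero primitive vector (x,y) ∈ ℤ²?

translate: b→-1 (≡15 mod 16), so (8,15,10)→(8,-1,3)
flip: (8,-1,3)→(3,1,8)
reduced (well bottom): (3,1,8) with a≤c, −a<b≤a
well minimum = a = 3

3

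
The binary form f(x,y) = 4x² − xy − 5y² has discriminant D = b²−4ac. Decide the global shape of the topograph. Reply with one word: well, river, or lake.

D = b²−4ac = (-1)² − 4·4·(-5) = 81
D = 9² is a perfect square ⇒ form factors over ℤ ⇒ lakes

lake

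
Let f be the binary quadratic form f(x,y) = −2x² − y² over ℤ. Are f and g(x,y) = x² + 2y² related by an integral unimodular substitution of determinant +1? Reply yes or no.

D₁ = -8, D₂ = -8
f is negative-definite; reduce −f:
−f: flip: (2,0,1)→(1,0,2)
−f: reduced (well bottom): (1,0,2) with a≤c, −a<b≤a
flip sign back: reduced form of f is (-1,0,-2)
g: reduced (well bottom): (1,0,2) with a≤c, −a<b≤a
reduced forms (-1, 0, -2) vs (1, 0, 2) ⇒ inequivalent

no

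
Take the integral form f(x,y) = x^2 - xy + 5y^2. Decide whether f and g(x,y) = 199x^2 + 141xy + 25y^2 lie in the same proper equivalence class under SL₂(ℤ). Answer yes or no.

D₁ = -19, D₂ = -19
f: translate: b→1 (≡-1 mod 2), so (1,-1,5)→(1,1,5)
f: reduced (well bottom): (1,1,5) with a≤c, −a<b≤a
g: flip: (199,141,25)→(25,-141,199)
g: translate: b→9 (≡-141 mod 50), so (25,-141,199)→(25,9,1)
g: flip: (25,9,1)→(1,-9,25)
g: translate: b→1 (≡-9 mod 2), so (1,-9,25)→(1,1,5)
g: reduced (well bottom): (1,1,5) with a≤c, −a<b≤a
reduced forms (1, 1, 5) vs (1, 1, 5) ⇒ equivalent

yes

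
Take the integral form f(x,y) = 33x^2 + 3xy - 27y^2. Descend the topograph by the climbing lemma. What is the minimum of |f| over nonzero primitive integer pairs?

descent: ρ → (-27,51,9)  [lands on river]
river: ρ → (9,57,-9)
river: ρ → (-9,51,27)
river: ρ → (27,57,-3)
river: ρ → (-3,57,27)
river: ρ → (27,51,-9)
river: ρ → (-9,57,9)
river: ρ → (9,51,-27)
river: ρ → (-27,57,3)
river: ρ → (3,57,-27)
closes: descent 1, river 10
min |a| on river = 3

3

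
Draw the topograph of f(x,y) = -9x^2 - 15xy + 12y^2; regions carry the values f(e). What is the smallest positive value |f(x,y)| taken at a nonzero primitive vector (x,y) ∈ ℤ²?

descent: ρ → (12,15,-9)  [lands on river]
river: ρ → (-9,21,6)
river: ρ → (6,15,-18)
river: ρ → (-18,21,3)
river: ρ → (3,21,-18)
river: ρ → (-18,15,6)
river: ρ → (6,21,-9)
river: ρ → (-9,15,12)
river: ρ → (12,9,-12)
river: ρ → (-12,15,9)
river: ρ → (9,21,-6)
river: ρ → (-6,15,18)
river: ρ → (18,21,-3)
river: ρ → (-3,21,18)
river: ρ → (18,15,-6)
river: ρ → (-6,21,9)
river: ρ → (9,15,-12)
river: ρ → (-12,9,12)
closes: descent 1, river 18
min |a| on river = 3

3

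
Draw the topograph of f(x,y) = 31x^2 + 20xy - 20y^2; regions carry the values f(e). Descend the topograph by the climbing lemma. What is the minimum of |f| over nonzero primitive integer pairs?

river: ρ → (-20,20,31)
river: ρ → (31,42,-9)
river: ρ → (-9,48,16)
river: ρ → (16,48,-9)
river: ρ → (-9,42,31)
river: ρ → (31,20,-20)
closes: descent 0, river 6
min |a| on river = 9

9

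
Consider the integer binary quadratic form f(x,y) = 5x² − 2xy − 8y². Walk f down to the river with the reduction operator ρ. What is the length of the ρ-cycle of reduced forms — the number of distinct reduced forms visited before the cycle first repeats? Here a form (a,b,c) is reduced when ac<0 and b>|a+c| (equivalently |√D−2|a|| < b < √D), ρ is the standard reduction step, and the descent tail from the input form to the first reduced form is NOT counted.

D = 164, ⌊√D⌋ = 12
descent: ρ → (-8,2,5)
descent: ρ → (5,8,-5)  [lands on river]
river: ρ → (-5,12,1)
river: ρ → (1,12,-5)
river: ρ → (-5,8,5)
river: ρ → (5,12,-1)
river: ρ → (-1,12,5)
ρ-cycle length = 6 (tail of 2 descent steps not counted)

6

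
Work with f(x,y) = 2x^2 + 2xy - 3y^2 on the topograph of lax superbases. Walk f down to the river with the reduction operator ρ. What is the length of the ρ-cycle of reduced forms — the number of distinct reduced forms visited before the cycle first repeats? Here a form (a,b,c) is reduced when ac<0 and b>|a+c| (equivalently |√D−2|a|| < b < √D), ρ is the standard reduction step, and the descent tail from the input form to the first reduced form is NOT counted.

D = 28, ⌊√D⌋ = 5
river: ρ → (-3,4,1)
river: ρ → (1,4,-3)
river: ρ → (-3,2,2)
river: ρ → (2,2,-3)
ρ-cycle length = 4 (tail of 0 descent steps not counted)

4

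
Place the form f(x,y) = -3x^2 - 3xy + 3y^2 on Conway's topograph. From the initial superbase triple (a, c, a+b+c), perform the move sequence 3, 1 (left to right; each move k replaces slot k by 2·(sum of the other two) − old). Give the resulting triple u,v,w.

start (-3,3,-3) = (f(1,0),f(0,1),f(1,1))
replace slot 3: 2·((-3)+3) − (-3) = 3 → (-3,3,3)
replace slot 1: 2·(3+3) − (-3) = 15 → (15,3,3)

15,3,3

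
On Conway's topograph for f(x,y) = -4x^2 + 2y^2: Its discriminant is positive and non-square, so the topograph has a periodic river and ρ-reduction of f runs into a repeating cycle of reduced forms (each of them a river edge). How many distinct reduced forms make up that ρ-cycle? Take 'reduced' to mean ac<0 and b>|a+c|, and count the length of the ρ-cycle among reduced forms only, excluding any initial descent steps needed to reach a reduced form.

D = 32, ⌊√D⌋ = 5
descent: ρ → (2,4,-2)  [lands on river]
river: ρ → (-2,4,2)
ρ-cycle length = 2 (tail of 1 descent step not counted)

2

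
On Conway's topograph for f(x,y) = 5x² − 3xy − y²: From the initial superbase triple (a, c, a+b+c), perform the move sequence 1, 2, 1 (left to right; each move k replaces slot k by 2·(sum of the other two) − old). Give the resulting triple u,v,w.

start (5,-1,1) = (f(1,0),f(0,1),f(1,1))
replace slot 1: 2·((-1)+1) − 5 = -5 → (-5,-1,1)
replace slot 2: 2·((-5)+1) − (-1) = -7 → (-5,-7,1)
replace slot 1: 2·((-7)+1) − (-5) = -7 → (-7,-7,1)

-7,-7,1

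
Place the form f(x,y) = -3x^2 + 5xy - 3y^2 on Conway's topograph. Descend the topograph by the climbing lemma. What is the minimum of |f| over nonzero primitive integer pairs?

translate: b→1 (≡-5 mod 6), so (3,-5,3)→(3,1,1)
flip: (3,1,1)→(1,-1,3)
translate: b→1 (≡-1 mod 2), so (1,-1,3)→(1,1,3)
reduced (well bottom): (1,1,3) with a≤c, −a<b≤a
well minimum |f| = |-1| = 1 (negative-definite)

1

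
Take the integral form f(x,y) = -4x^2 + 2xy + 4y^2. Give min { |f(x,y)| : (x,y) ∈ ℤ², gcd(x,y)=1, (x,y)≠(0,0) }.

river: ρ → (4,6,-2)
river: ρ → (-2,6,4)
river: ρ → (4,2,-4)
river: ρ → (-4,6,2)
river: ρ → (2,6,-4)
river: ρ → (-4,2,4)
closes: descent 0, river 6
min |a| on river = 2

2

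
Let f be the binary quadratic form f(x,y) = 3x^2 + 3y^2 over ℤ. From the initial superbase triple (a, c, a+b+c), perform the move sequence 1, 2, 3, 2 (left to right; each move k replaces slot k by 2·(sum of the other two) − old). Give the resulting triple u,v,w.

start (3,3,6) = (f(1,0),f(0,1),f(1,1))
replace slot 1: 2·(3+6) − 3 = 15 → (15,3,6)
replace slot 2: 2·(15+6) − 3 = 39 → (15,39,6)
replace slot 3: 2·(15+39) − 6 = 102 → (15,39,102)
replace slot 2: 2·(15+102) − 39 = 195 → (15,195,102)

15,195,102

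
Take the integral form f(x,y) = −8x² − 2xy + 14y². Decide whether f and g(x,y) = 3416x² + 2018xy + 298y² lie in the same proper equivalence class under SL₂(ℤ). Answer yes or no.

D₁ = 452, D₂ = 452
river cycle of f (length 14): (-8, 14, 8), (8, 18, -4), (-4, 14, 16), (16, 18, -2), (-2, 18, 16), (16, 14, -4), (-4, 18, 8), (8, 14, -8), (-8, 18, 4), (4, 14, -16), … (4 more)
river cycle of g (length 14): (4, 18, -8), (-8, 14, 8), (8, 18, -4), (-4, 14, 16), (16, 18, -2), (-2, 18, 16), (16, 14, -4), (-4, 18, 8), (8, 14, -8), (-8, 18, 4), … (4 more)
cycles coincide ⇒ equivalent

yes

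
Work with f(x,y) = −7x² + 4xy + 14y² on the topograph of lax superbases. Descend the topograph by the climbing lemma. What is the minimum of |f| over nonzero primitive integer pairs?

descent: ρ → (14,-4,-7)
descent: ρ → (-7,18,3)  [lands on river]
river: ρ → (3,18,-7)
river: ρ → (-7,10,11)
river: ρ → (11,12,-6)
river: ρ → (-6,12,11)
river: ρ → (11,10,-7)
closes: descent 2, river 6
min |a| on river = 3

3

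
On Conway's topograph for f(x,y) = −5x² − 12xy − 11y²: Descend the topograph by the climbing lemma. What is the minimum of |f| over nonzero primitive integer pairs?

translate: b→2 (≡12 mod 10), so (5,12,11)→(5,2,4)
flip: (5,2,4)→(4,-2,5)
reduced (well bottom): (4,-2,5) with a≤c, −a<b≤a
well minimum |f| = |-4| = 4 (negative-definite)

4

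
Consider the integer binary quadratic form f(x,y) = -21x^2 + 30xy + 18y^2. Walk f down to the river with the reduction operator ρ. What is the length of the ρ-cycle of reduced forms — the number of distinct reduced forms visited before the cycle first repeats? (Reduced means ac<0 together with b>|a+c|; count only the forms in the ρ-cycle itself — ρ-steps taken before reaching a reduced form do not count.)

D = 2412, ⌊√D⌋ = 49
river: ρ → (18,42,-9)
river: ρ → (-9,48,3)
river: ρ → (3,48,-9)
river: ρ → (-9,42,18)
river: ρ → (18,30,-21)
river: ρ → (-21,12,27)
river: ρ → (27,42,-6)
river: ρ → (-6,42,27)
river: ρ → (27,12,-21)
river: ρ → (-21,30,18)
ρ-cycle length = 10 (tail of 0 descent steps not counted)

10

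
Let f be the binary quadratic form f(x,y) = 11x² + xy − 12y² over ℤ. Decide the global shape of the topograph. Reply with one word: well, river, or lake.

D = b²−4ac = 1² − 4·11·(-12) = 529
D = 23² is a perfect square ⇒ form factors over ℤ ⇒ lakes

lake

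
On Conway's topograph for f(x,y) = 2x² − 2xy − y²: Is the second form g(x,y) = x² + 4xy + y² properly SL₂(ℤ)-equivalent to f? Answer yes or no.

D₁ = 12, D₂ = 12
river cycle of f (length 2): (-1, 2, 2), (2, 2, -1)
river cycle of g (length 2): (1, 2, -2), (-2, 2, 1)
cycles differ ⇒ inequivalent

no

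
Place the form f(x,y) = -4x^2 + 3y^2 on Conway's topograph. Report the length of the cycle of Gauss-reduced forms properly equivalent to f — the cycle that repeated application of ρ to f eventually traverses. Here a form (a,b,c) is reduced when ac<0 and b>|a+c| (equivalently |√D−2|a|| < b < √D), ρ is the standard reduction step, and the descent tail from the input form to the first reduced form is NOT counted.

D = 48, ⌊√D⌋ = 6
descent: ρ → (3,6,-1)  [lands on river]
river: ρ → (-1,6,3)
ρ-cycle length = 2 (tail of 1 descent step not counted)

2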